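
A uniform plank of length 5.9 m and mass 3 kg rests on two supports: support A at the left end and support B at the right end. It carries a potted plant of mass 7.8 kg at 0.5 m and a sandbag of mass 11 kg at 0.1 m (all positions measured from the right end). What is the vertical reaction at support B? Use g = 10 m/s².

Sum moments about support A (its reaction then has zero moment arm).
Beam weight: 3 × 10 = 30 N down at 2.95 m → arm 2.95 m, τ = 30 × 2.95 = 88.5 N·m clockwise.
Potted plant: 7.8 × 10 = 78 N down at 0.5 m → arm 5.4 m, τ = 78 × 5.4 = 421.2 N·m clockwise.
Sandbag: 11 × 10 = 110 N down at 0.1 m → arm 5.8 m, τ = 110 × 5.8 = 638 N·m clockwise.
Net load moment about support A = 1148 N·m clockwise.
Reaction R at support B is upward at 0 m, arm 5.9 m → moment R × 5.9 counterclockwise.
Στ = 0 ⇒ R × 5.9 = 1148 ⇒ R = 195 N.

R_B ≈ 195 N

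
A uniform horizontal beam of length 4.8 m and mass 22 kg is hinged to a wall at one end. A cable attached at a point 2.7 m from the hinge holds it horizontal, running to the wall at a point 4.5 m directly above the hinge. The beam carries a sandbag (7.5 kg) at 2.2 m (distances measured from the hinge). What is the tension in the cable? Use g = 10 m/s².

T ≈ 299 N

Choose the hinge as the axis so the unknown hinge reaction has zero arm there.
Beam weight: 22 × 10 = 220 N down at 2.4 m → arm 2.4 m, τ = 220 × 2.4 = 528 N·m clockwise.
Sandbag: 7.5 × 10 = 75 N down at 2.2 m → arm 2.2 m, τ = 75 × 2.2 = 165 N·m clockwise.
Total clockwise load moment = 693 N·m.
The cable tension T acts at 2.7 m; only its component perpendicular to the beam, T sinθ, produces torque. sinθ = h/√(h²+d²) = 4.5/√(4.5²+2.7²) = 0.8575.
For rotational equilibrium, T × 2.7 × 0.8575 = 693, so T = 693 / 2.315 = 299 N.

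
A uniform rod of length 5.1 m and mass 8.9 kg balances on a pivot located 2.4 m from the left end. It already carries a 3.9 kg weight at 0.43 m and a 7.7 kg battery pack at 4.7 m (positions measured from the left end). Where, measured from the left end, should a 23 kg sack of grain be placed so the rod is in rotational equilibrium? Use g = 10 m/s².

Take moments about the pivot (at 2.4 m from the left end).
Beam weight: 8.9 × 10 = 89 N down at 2.55 m → arm 0.15 m, τ = 89 × 0.15 = 13.35 N·m clockwise.
Weight: 3.9 × 10 = 39 N down at 0.43 m → arm 1.97 m, τ = 39 × 1.97 = 76.83 N·m counterclockwise.
Battery pack: 7.7 × 10 = 77 N down at 4.7 m → arm 2.3 m, τ = 77 × 2.3 = 177.1 N·m clockwise.
Net moment of existing loads = 113.6 N·m clockwise.
The sack of grain weighs 23 × 10 = 230 N and must supply an equal counterclockwise moment, so its lever arm about the pivot is 113.6 / 230 = 0.494 m.
That puts it at 2.4 − 0.494 = 1.91 m from the left end.

x ≈ 1.91 m from the left end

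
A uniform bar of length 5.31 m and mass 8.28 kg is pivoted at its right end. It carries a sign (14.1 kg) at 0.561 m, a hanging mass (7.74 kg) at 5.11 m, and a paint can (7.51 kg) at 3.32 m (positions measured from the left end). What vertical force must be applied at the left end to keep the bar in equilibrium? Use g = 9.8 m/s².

Choose the right end as the axis so the unknown pivot reaction has zero arm there.
Beam weight: 8.28 × 9.8 = 81.14 N down at 2.655 m → arm 2.655 m, τ = 81.14 × 2.655 = 215.4 N·m counterclockwise.
Sign: 14.1 × 9.8 = 138.2 N down at 0.561 m → arm 4.749 m, τ = 138.2 × 4.749 = 656.3 N·m counterclockwise.
Hanging mass: 7.74 × 9.8 = 75.85 N down at 5.11 m → arm 0.2 m, τ = 75.85 × 0.2 = 15.17 N·m counterclockwise.
Paint can: 7.51 × 9.8 = 73.6 N down at 3.32 m → arm 1.99 m, τ = 73.6 × 1.99 = 146.5 N·m counterclockwise.
Net moment of the loads = 1033 N·m counterclockwise.
The upward force F acts at the left end, arm 5.31 m, giving F × 5.31 clockwise.
Setting net torque to zero: F × 5.31 = 1033 → F = 1033 / 5.31 = 195 N.

F ≈ 195 N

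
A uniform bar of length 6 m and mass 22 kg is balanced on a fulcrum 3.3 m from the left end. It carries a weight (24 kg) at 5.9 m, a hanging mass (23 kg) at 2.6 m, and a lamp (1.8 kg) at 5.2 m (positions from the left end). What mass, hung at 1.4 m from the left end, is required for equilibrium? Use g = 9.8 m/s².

Take moments about the fulcrum (at 3.3 m from the left end).
Beam weight: 22 × 9.8 = 215.6 N down at 3 m → arm 0.3 m, τ = 215.6 × 0.3 = 64.68 N·m counterclockwise.
Weight: 24 × 9.8 = 235.2 N down at 5.9 m → arm 2.6 m, τ = 235.2 × 2.6 = 611.5 N·m clockwise.
Hanging mass: 23 × 9.8 = 225.4 N down at 2.6 m → arm 0.7 m, τ = 225.4 × 0.7 = 157.8 N·m counterclockwise.
Lamp: 1.8 × 9.8 = 17.64 N down at 5.2 m → arm 1.9 m, τ = 17.64 × 1.9 = 33.52 N·m clockwise.
Net moment of known loads = 422.5 N·m clockwise.
An unknown mass m at 1.4 m has arm 1.9 m; its moment is m·g·1.9 counterclockwise.
Balancing moments: m × 9.8 × 1.9 = 422.5, giving m = 422.5 / (9.8 × 1.9) = 22.7 kg.

m ≈ 22.7 kg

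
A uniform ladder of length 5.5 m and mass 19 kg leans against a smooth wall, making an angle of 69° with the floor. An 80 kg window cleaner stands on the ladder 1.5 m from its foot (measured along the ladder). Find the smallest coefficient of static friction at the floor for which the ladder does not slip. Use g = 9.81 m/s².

μ_min ≈ 0.121

Choose the foot of the ladder as the axis so the floor normal and friction both act there and drop out.
Ladder weight 19×9.81 = 186.4 N acts at 2.75 m along the ladder; its horizontal arm is 2.75·cos69° = 0.9855 m → τ = 183.7 N·m clockwise.
Window cleaner: 80×9.81 = 784.8 N at 1.5 m → arm 0.5376 m → τ = 421.9 N·m clockwise.
Wall normal N acts horizontally at the top; its moment arm is the height L sinθ = 5.5·sin69° = 5.135 m, counterclockwise.
For rotational equilibrium, N × 5.135 = 605.6, so N = 117.9 N.
ΣFx = 0 ⇒ f = N_wall = 117.9 N. ΣFy = 0 ⇒ N_floor = 971.2 N.
μ_min = f / N_floor = 117.9 / 971.2 = 0.121.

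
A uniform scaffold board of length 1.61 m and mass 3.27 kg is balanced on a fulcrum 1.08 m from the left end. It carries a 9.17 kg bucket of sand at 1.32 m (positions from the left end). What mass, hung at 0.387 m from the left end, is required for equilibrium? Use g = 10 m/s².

Take moments about the fulcrum (at 1.08 m from the left end).
Beam weight: 3.27 × 10 = 32.7 N down at 0.805 m → arm 0.275 m, τ = 32.7 × 0.275 = 8.993 N·m counterclockwise.
Bucket of sand: 9.17 × 10 = 91.7 N down at 1.32 m → arm 0.24 m, τ = 91.7 × 0.24 = 22.01 N·m clockwise.
Net moment of known loads = 13.02 N·m clockwise.
An unknown mass m at 0.387 m has arm 0.693 m; its moment is m·g·0.693 counterclockwise.
For rotational equilibrium, m × 10 × 0.693 = 13.02, so m = 13.02 / (10 × 0.693) = 1.88 kg.

m ≈ 1.88 kg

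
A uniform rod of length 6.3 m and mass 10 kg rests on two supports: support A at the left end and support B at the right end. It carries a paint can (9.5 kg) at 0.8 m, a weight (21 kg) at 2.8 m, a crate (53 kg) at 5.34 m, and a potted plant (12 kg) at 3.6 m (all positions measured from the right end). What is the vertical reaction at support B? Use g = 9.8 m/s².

R_B ≈ 374 N

Taking torques about support A:
Beam weight: 10 × 9.8 = 98 N down at 3.15 m → arm 3.15 m, τ = 98 × 3.15 = 308.7 N·m clockwise.
Paint can: 9.5 × 9.8 = 93.1 N down at 0.8 m → arm 5.5 m, τ = 93.1 × 5.5 = 512 N·m clockwise.
Weight: 21 × 9.8 = 205.8 N down at 2.8 m → arm 3.5 m, τ = 205.8 × 3.5 = 720.3 N·m clockwise.
Crate: 53 × 9.8 = 519.4 N down at 5.34 m → arm 0.96 m, τ = 519.4 × 0.96 = 498.6 N·m clockwise.
Potted plant: 12 × 9.8 = 117.6 N down at 3.6 m → arm 2.7 m, τ = 117.6 × 2.7 = 317.5 N·m clockwise.
Net load moment about support A = 2357 N·m clockwise.
Reaction R at support B is upward at 0 m, arm 6.3 m → moment R × 6.3 counterclockwise.
Balancing moments: R × 6.3 = 2357, giving R = 374 N.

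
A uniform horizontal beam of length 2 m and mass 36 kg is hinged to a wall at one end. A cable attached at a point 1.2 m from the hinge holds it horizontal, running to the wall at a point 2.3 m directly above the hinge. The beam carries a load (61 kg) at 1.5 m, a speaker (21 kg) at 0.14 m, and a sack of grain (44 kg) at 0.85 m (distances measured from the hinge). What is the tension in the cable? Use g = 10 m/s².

T ≈ 1580 N

Choose the hinge as the axis so the unknown hinge reaction has zero arm there.
Beam weight: 36 × 10 = 360 N down at 1 m → arm 1 m, τ = 360 × 1 = 360 N·m clockwise.
Load: 61 × 10 = 610 N down at 1.5 m → arm 1.5 m, τ = 610 × 1.5 = 915 N·m clockwise.
Speaker: 21 × 10 = 210 N down at 0.14 m → arm 0.14 m, τ = 210 × 0.14 = 29.4 N·m clockwise.
Sack of grain: 44 × 10 = 440 N down at 0.85 m → arm 0.85 m, τ = 440 × 0.85 = 374 N·m clockwise.
Total clockwise load moment = 1678 N·m.
The cable tension T acts at 1.2 m; only its component perpendicular to the beam, T sinθ, produces torque. sinθ = h/√(h²+d²) = 2.3/√(2.3²+1.2²) = 0.8866.
For rotational equilibrium, T × 1.2 × 0.8866 = 1678, so T = 1678 / 1.064 = 1580 N.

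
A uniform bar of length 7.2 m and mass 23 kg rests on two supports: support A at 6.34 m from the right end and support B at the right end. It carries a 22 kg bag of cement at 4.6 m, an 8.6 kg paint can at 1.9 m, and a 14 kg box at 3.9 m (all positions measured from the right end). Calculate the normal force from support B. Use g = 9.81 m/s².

R_B ≈ 269 N

Choose support A as the axis so its reaction then has zero moment arm.
Beam weight: 23 × 9.81 = 225.6 N down at 3.6 m → arm 2.74 m, τ = 225.6 × 2.74 = 618.1 N·m clockwise.
Bag of cement: 22 × 9.81 = 215.8 N down at 4.6 m → arm 1.74 m, τ = 215.8 × 1.74 = 375.5 N·m clockwise.
Paint can: 8.6 × 9.81 = 84.37 N down at 1.9 m → arm 4.44 m, τ = 84.37 × 4.44 = 374.6 N·m clockwise.
Box: 14 × 9.81 = 137.3 N down at 3.9 m → arm 2.44 m, τ = 137.3 × 2.44 = 335 N·m clockwise.
Net load moment about support A = 1703 N·m clockwise.
Reaction R at support B is upward at 0 m, arm 6.34 m → moment R × 6.34 counterclockwise.
Balancing moments: R × 6.34 = 1703, giving R = 269 N.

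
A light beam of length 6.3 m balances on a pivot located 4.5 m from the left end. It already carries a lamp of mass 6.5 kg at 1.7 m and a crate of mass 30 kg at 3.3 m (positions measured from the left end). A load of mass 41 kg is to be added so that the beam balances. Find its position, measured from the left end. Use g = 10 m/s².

Sum moments about the pivot (at 4.5 m from the left end) (the support reaction has zero arm there).
Lamp: 6.5 × 10 = 65 N down at 1.7 m → arm 2.8 m, τ = 65 × 2.8 = 182 N·m counterclockwise.
Crate: 30 × 10 = 300 N down at 3.3 m → arm 1.2 m, τ = 300 × 1.2 = 360 N·m counterclockwise.
Net moment of existing loads = 542 N·m counterclockwise.
The load weighs 41 × 10 = 410 N and must supply an equal clockwise moment, so its lever arm about the pivot is 542 / 410 = 1.32 m.
That puts it at 4.5 + 1.32 = 5.82 m from the left end.

x ≈ 5.82 m from the left end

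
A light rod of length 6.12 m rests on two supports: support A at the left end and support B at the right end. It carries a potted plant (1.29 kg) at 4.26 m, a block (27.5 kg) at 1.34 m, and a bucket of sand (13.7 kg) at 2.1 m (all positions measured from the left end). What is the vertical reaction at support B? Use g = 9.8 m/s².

R_B ≈ 114 N

Sum moments about support A (its reaction then has zero moment arm).
Potted plant: 1.29 × 9.8 = 12.64 N down at 4.26 m → arm 4.26 m, τ = 12.64 × 4.26 = 53.85 N·m clockwise.
Block: 27.5 × 9.8 = 269.5 N down at 1.34 m → arm 1.34 m, τ = 269.5 × 1.34 = 361.1 N·m clockwise.
Bucket of sand: 13.7 × 9.8 = 134.3 N down at 2.1 m → arm 2.1 m, τ = 134.3 × 2.1 = 282 N·m clockwise.
Net load moment about support A = 697 N·m clockwise.
Reaction R at support B is upward at 6.12 m, arm 6.12 m → moment R × 6.12 counterclockwise.
Στ = 0 ⇒ R × 6.12 = 697 ⇒ R = 114 N.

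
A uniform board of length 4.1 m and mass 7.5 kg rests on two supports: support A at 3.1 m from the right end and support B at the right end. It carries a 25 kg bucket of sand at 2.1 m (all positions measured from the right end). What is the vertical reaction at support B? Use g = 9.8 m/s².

R_B ≈ 104 N

Sum moments about support A (its reaction then has zero moment arm).
Beam weight: 7.5 × 9.8 = 73.5 N down at 2.05 m → arm 1.05 m, τ = 73.5 × 1.05 = 77.17 N·m clockwise.
Bucket of sand: 25 × 9.8 = 245 N down at 2.1 m → arm 1 m, τ = 245 × 1 = 245 N·m clockwise.
Net load moment about support A = 322.2 N·m clockwise.
Reaction R at support B is upward at 0 m, arm 3.1 m → moment R × 3.1 counterclockwise.
Balancing moments: R × 3.1 = 322.2, giving R = 104 N.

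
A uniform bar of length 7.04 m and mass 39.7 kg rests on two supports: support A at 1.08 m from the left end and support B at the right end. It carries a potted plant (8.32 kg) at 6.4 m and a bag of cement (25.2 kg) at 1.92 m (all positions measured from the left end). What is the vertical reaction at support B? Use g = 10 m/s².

R_B ≈ 272 N

Choose support A as the axis so its reaction then has zero moment arm.
Beam weight: 39.7 × 10 = 397 N down at 3.52 m → arm 2.44 m, τ = 397 × 2.44 = 968.7 N·m clockwise.
Potted plant: 8.32 × 10 = 83.2 N down at 6.4 m → arm 5.32 m, τ = 83.2 × 5.32 = 442.6 N·m clockwise.
Bag of cement: 25.2 × 10 = 252 N down at 1.92 m → arm 0.84 m, τ = 252 × 0.84 = 211.7 N·m clockwise.
Net load moment about support A = 1623 N·m clockwise.
Reaction R at support B is upward at 7.04 m, arm 5.96 m → moment R × 5.96 counterclockwise.
Balancing moments: R × 5.96 = 1623, giving R = 272 N.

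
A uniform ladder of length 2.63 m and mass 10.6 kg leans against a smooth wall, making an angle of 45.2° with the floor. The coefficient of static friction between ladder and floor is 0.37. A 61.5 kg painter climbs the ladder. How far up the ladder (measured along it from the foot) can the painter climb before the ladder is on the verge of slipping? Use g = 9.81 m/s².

d ≈ 0.922 m

Choose the foot of the ladder as the axis so the floor normal and friction both act there and drop out.
Ladder weight 10.6×9.81 = 104 N acts at 1.315 m along the ladder; its horizontal arm is 1.315·cos45.2° = 0.9266 m → τ = 96.37 N·m clockwise.
Painter weight 61.5×9.81 = 603.3 N at distance d → arm d·cos45.2° → τ = 603.3·d·0.7046 clockwise.
Wall normal N at the top has arm L sinθ = 1.866 m counterclockwise, so Στ = 0 gives N·1.866 = 96.37 + 425.1·d.
ΣFy = 0 ⇒ N_floor = 707.3 N, so the maximum friction is μ_s·N_floor = 0.37×707.3 = 261.7 N. ΣFx = 0 ⇒ N_wall = f, so at the slipping point N = 261.7 N.
Substituting: 261.7×1.866 = 96.37 + 425.1·d ⇒ d = (488.3 − 96.37) / 425.1 = 0.922 m.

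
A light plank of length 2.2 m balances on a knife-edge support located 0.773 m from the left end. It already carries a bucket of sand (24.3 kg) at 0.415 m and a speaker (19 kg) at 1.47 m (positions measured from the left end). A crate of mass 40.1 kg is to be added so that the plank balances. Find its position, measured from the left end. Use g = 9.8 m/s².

Choose the knife-edge support (at 0.773 m from the left end) as the axis so the support reaction has zero arm there.
Bucket of sand: 24.3 × 9.8 = 238.1 N down at 0.415 m → arm 0.358 m, τ = 238.1 × 0.358 = 85.24 N·m counterclockwise.
Speaker: 19 × 9.8 = 186.2 N down at 1.47 m → arm 0.697 m, τ = 186.2 × 0.697 = 129.8 N·m clockwise.
Net moment of existing loads = 44.56 N·m clockwise.
The crate weighs 40.1 × 9.8 = 393 N and must supply an equal counterclockwise moment, so its lever arm about the knife-edge support is 44.56 / 393 = 0.113 m.
That puts it at 0.773 − 0.113 = 0.66 m from the left end.

x ≈ 0.66 m from the left end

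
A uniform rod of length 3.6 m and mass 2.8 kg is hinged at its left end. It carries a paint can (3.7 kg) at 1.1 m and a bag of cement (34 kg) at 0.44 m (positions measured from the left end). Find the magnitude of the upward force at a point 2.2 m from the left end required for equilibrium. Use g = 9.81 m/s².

Taking torques about the left end:
Beam weight: 2.8 × 9.81 = 27.47 N down at 1.8 m → arm 1.8 m, τ = 27.47 × 1.8 = 49.45 N·m clockwise.
Paint can: 3.7 × 9.81 = 36.3 N down at 1.1 m → arm 1.1 m, τ = 36.3 × 1.1 = 39.93 N·m clockwise.
Bag of cement: 34 × 9.81 = 333.5 N down at 0.44 m → arm 0.44 m, τ = 333.5 × 0.44 = 146.7 N·m clockwise.
Net moment of the loads = 236.1 N·m clockwise.
The upward force F acts at a point 2.2 m from the left end, arm 2.2 m, giving F × 2.2 counterclockwise.
Setting net torque to zero: F × 2.2 = 236.1 → F = 236.1 / 2.2 = 107 N.

F ≈ 107 N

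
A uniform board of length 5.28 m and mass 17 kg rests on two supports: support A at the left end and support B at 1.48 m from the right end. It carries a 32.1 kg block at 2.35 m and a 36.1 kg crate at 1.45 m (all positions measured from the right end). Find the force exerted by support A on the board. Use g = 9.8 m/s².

Taking torques about support B:
Beam weight: 17 × 9.8 = 166.6 N down at 2.64 m → arm 1.16 m, τ = 166.6 × 1.16 = 193.3 N·m counterclockwise.
Block: 32.1 × 9.8 = 314.6 N down at 2.35 m → arm 0.87 m, τ = 314.6 × 0.87 = 273.7 N·m counterclockwise.
Crate: 36.1 × 9.8 = 353.8 N down at 1.45 m → arm 0.03 m, τ = 353.8 × 0.03 = 10.61 N·m clockwise.
Net load moment about support B = 456.4 N·m counterclockwise.
Reaction R at support A is upward at 5.28 m, arm 3.8 m → moment R × 3.8 clockwise.
Setting net torque to zero: R × 3.8 = 456.4 → R = 120 N.

R_A ≈ 120 N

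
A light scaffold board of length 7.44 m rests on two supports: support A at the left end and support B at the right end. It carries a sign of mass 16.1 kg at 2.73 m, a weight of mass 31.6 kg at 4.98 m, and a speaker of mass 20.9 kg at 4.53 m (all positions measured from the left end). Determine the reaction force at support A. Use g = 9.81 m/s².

R_A ≈ 283 N

About support B:
Sign: 16.1 × 9.81 = 157.9 N down at 2.73 m → arm 4.71 m, τ = 157.9 × 4.71 = 743.7 N·m counterclockwise.
Weight: 31.6 × 9.81 = 310 N down at 4.98 m → arm 2.46 m, τ = 310 × 2.46 = 762.6 N·m counterclockwise.
Speaker: 20.9 × 9.81 = 205 N down at 4.53 m → arm 2.91 m, τ = 205 × 2.91 = 596.6 N·m counterclockwise.
Net load moment about support B = 2103 N·m counterclockwise.
Reaction R at support A is upward at 0 m, arm 7.44 m → moment R × 7.44 clockwise.
Balancing moments: R × 7.44 = 2103, giving R = 283 N.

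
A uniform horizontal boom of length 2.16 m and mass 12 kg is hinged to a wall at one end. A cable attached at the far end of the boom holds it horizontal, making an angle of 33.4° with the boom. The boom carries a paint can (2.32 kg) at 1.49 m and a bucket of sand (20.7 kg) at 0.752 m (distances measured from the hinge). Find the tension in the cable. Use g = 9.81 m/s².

Sum moments about the hinge (the unknown hinge reaction has zero arm there).
Beam weight: 12 × 9.81 = 117.7 N down at 1.08 m → arm 1.08 m, τ = 117.7 × 1.08 = 127.1 N·m clockwise.
Paint can: 2.32 × 9.81 = 22.76 N down at 1.49 m → arm 1.49 m, τ = 22.76 × 1.49 = 33.91 N·m clockwise.
Bucket of sand: 20.7 × 9.81 = 203.1 N down at 0.752 m → arm 0.752 m, τ = 203.1 × 0.752 = 152.7 N·m clockwise.
Total clockwise load moment = 313.7 N·m.
The cable tension T acts at 2.16 m; only its component perpendicular to the boom, T sinθ, produces torque. sin 33.4° = 0.5505.
Στ = 0 ⇒ T × 2.16 × 0.5505 = 313.7 ⇒ T = 313.7 / 1.189 = 264 N.

T ≈ 264 N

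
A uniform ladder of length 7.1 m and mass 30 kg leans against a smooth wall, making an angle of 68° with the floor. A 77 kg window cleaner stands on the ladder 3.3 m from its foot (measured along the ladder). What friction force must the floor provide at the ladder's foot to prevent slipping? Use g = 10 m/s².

Sum moments about the foot of the ladder (the floor normal and friction both act there and drop out).
Ladder weight 30×10 = 300 N acts at 3.55 m along the ladder; its horizontal arm is 3.55·cos68° = 1.33 m → τ = 399 N·m clockwise.
Window cleaner: 77×10 = 770 N at 3.3 m → arm 1.236 m → τ = 951.7 N·m clockwise.
Wall normal N acts horizontally at the top; its moment arm is the height L sinθ = 7.1·sin68° = 6.583 m, counterclockwise.
Balancing moments: N × 6.583 = 1351, giving N = 205 N.
ΣFx = 0: friction at the foot balances the wall's push, so f = N_wall = 205 N.

f ≈ 205 N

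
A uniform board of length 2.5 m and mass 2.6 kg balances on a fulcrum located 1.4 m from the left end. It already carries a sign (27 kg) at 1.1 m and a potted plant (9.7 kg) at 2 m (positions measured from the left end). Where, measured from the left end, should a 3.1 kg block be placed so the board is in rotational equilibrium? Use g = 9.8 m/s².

x ≈ 2.26 m from the left end

Take moments about the fulcrum (at 1.4 m from the left end).
Beam weight: 2.6 × 9.8 = 25.48 N down at 1.25 m → arm 0.15 m, τ = 25.48 × 0.15 = 3.822 N·m counterclockwise.
Sign: 27 × 9.8 = 264.6 N down at 1.1 m → arm 0.3 m, τ = 264.6 × 0.3 = 79.38 N·m counterclockwise.
Potted plant: 9.7 × 9.8 = 95.06 N down at 2 m → arm 0.6 m, τ = 95.06 × 0.6 = 57.04 N·m clockwise.
Net moment of existing loads = 26.16 N·m counterclockwise.
The block weighs 3.1 × 9.8 = 30.38 N and must supply an equal clockwise moment, so its lever arm about the fulcrum is 26.16 / 30.38 = 0.861 m.
That puts it at 1.4 + 0.861 = 2.26 m from the left end.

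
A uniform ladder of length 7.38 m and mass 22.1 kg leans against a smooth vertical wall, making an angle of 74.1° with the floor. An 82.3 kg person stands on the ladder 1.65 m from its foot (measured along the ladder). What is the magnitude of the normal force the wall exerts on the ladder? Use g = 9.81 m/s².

Take moments about the foot of the ladder.
Ladder weight 22.1×9.81 = 216.8 N acts at 3.69 m along the ladder; its horizontal arm is 3.69·cos74.1° = 1.011 m → τ = 219.2 N·m clockwise.
Person: 82.3×9.81 = 807.4 N at 1.65 m → arm 0.452 m → τ = 364.9 N·m clockwise.
Wall normal N acts horizontally at the top; its moment arm is the height L sinθ = 7.38·sin74.1° = 7.098 m, counterclockwise.
Setting net torque to zero: N × 7.098 = 584.1 → N = 82.3 N.

N_wall ≈ 82.3 N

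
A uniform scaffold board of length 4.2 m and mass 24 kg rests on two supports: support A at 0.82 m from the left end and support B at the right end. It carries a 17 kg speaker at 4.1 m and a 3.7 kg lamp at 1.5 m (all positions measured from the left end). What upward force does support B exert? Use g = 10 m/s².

R_B ≈ 263 N

Taking torques about support A:
Beam weight: 24 × 10 = 240 N down at 2.1 m → arm 1.28 m, τ = 240 × 1.28 = 307.2 N·m clockwise.
Speaker: 17 × 10 = 170 N down at 4.1 m → arm 3.28 m, τ = 170 × 3.28 = 557.6 N·m clockwise.
Lamp: 3.7 × 10 = 37 N down at 1.5 m → arm 0.68 m, τ = 37 × 0.68 = 25.16 N·m clockwise.
Net load moment about support A = 890 N·m clockwise.
Reaction R at support B is upward at 4.2 m, arm 3.38 m → moment R × 3.38 counterclockwise.
Setting net torque to zero: R × 3.38 = 890 → R = 263 N.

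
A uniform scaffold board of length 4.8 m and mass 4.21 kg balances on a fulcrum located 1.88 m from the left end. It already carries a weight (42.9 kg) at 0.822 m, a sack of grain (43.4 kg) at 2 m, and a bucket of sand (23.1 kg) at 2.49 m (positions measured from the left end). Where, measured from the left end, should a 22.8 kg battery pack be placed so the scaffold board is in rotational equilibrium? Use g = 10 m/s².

x ≈ 2.93 m from the left end

About the fulcrum (at 1.88 m from the left end):
Beam weight: 4.21 × 10 = 42.1 N down at 2.4 m → arm 0.52 m, τ = 42.1 × 0.52 = 21.89 N·m clockwise.
Weight: 42.9 × 10 = 429 N down at 0.822 m → arm 1.058 m, τ = 429 × 1.058 = 453.9 N·m counterclockwise.
Sack of grain: 43.4 × 10 = 434 N down at 2 m → arm 0.12 m, τ = 434 × 0.12 = 52.08 N·m clockwise.
Bucket of sand: 23.1 × 10 = 231 N down at 2.49 m → arm 0.61 m, τ = 231 × 0.61 = 140.9 N·m clockwise.
Net moment of existing loads = 239 N·m counterclockwise.
The battery pack weighs 22.8 × 10 = 228 N and must supply an equal clockwise moment, so its lever arm about the fulcrum is 239 / 228 = 1.05 m.
That puts it at 1.88 + 1.05 = 2.93 m from the left end.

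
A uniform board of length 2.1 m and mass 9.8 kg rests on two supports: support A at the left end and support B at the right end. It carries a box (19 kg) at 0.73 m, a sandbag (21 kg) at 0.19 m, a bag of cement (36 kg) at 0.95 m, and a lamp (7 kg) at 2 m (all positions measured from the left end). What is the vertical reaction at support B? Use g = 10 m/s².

R_B ≈ 364 N

Choose support A as the axis so its reaction then has zero moment arm.
Beam weight: 9.8 × 10 = 98 N down at 1.05 m → arm 1.05 m, τ = 98 × 1.05 = 102.9 N·m clockwise.
Box: 19 × 10 = 190 N down at 0.73 m → arm 0.73 m, τ = 190 × 0.73 = 138.7 N·m clockwise.
Sandbag: 21 × 10 = 210 N down at 0.19 m → arm 0.19 m, τ = 210 × 0.19 = 39.9 N·m clockwise.
Bag of cement: 36 × 10 = 360 N down at 0.95 m → arm 0.95 m, τ = 360 × 0.95 = 342 N·m clockwise.
Lamp: 7 × 10 = 70 N down at 2 m → arm 2 m, τ = 70 × 2 = 140 N·m clockwise.
Net load moment about support A = 763.5 N·m clockwise.
Reaction R at support B is upward at 2.1 m, arm 2.1 m → moment R × 2.1 counterclockwise.
Στ = 0 ⇒ R × 2.1 = 763.5 ⇒ R = 364 N.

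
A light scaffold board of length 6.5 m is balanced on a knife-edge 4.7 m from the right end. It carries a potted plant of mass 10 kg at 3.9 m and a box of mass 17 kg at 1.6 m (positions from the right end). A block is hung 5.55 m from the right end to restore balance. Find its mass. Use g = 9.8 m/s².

m ≈ 71.4 kg

Choose the knife-edge (at 4.7 m from the right end) as the axis so the support reaction has zero arm there.
Potted plant: 10 × 9.8 = 98 N down at 3.9 m → arm 0.8 m, τ = 98 × 0.8 = 78.4 N·m clockwise.
Box: 17 × 9.8 = 166.6 N down at 1.6 m → arm 3.1 m, τ = 166.6 × 3.1 = 516.5 N·m clockwise.
Net moment of known loads = 594.9 N·m clockwise.
An unknown mass m at 5.55 m has arm 0.85 m; its moment is m·g·0.85 counterclockwise.
For rotational equilibrium, m × 9.8 × 0.85 = 594.9, so m = 594.9 / (9.8 × 0.85) = 71.4 kg.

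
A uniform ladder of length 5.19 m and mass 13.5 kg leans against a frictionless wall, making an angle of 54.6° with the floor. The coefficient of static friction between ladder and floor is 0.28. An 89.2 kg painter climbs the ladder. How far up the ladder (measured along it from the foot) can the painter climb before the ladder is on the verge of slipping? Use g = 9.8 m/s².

Taking torques about the foot of the ladder:
Ladder weight 13.5×9.8 = 132.3 N acts at 2.595 m along the ladder; its horizontal arm is 2.595·cos54.6° = 1.503 m → τ = 198.8 N·m clockwise.
Painter weight 89.2×9.8 = 874.2 N at distance d → arm d·cos54.6° → τ = 874.2·d·0.5793 clockwise.
Wall normal N at the top has arm L sinθ = 4.231 m counterclockwise, so Στ = 0 gives N·4.231 = 198.8 + 506.4·d.
ΣFy = 0 ⇒ N_floor = 1006 N, so the maximum friction is μ_s·N_floor = 0.28×1006 = 281.7 N. ΣFx = 0 ⇒ N_wall = f, so at the slipping point N = 281.7 N.
Substituting: 281.7×4.231 = 198.8 + 506.4·d ⇒ d = (1192 − 198.8) / 506.4 = 1.96 m.

d ≈ 1.96 m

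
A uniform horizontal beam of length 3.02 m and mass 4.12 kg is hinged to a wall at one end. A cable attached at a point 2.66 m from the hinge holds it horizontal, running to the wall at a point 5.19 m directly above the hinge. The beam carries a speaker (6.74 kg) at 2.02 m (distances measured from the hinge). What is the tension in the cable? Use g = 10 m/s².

Taking torques about the hinge:
Beam weight: 4.12 × 10 = 41.2 N down at 1.51 m → arm 1.51 m, τ = 41.2 × 1.51 = 62.21 N·m clockwise.
Speaker: 6.74 × 10 = 67.4 N down at 2.02 m → arm 2.02 m, τ = 67.4 × 2.02 = 136.1 N·m clockwise.
Total clockwise load moment = 198.3 N·m.
The cable tension T acts at 2.66 m; only its component perpendicular to the beam, T sinθ, produces torque. sinθ = h/√(h²+d²) = 5.19/√(5.19²+2.66²) = 0.8899.
Balancing moments: T × 2.66 × 0.8899 = 198.3, giving T = 198.3 / 2.367 = 83.8 N.

T ≈ 83.8 N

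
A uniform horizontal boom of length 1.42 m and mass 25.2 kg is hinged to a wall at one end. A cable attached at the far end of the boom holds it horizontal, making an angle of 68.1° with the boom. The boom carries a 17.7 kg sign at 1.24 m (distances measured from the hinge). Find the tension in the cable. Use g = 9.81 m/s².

Choose the hinge as the axis so the unknown hinge reaction has zero arm there.
Beam weight: 25.2 × 9.81 = 247.2 N down at 0.71 m → arm 0.71 m, τ = 247.2 × 0.71 = 175.5 N·m clockwise.
Sign: 17.7 × 9.81 = 173.6 N down at 1.24 m → arm 1.24 m, τ = 173.6 × 1.24 = 215.3 N·m clockwise.
Total clockwise load moment = 390.8 N·m.
The cable tension T acts at 1.42 m; only its component perpendicular to the boom, T sinθ, produces torque. sin 68.1° = 0.9278.
Balancing moments: T × 1.42 × 0.9278 = 390.8, giving T = 390.8 / 1.317 = 297 N.

T ≈ 297 N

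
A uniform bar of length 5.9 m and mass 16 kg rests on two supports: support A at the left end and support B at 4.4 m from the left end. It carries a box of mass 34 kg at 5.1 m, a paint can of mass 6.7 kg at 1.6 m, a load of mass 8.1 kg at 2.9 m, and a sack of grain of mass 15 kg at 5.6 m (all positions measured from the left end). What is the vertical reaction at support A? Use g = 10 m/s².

R_A ≈ 28 N

About support B:
Beam weight: 16 × 10 = 160 N down at 2.95 m → arm 1.45 m, τ = 160 × 1.45 = 232 N·m counterclockwise.
Box: 34 × 10 = 340 N down at 5.1 m → arm 0.7 m, τ = 340 × 0.7 = 238 N·m clockwise.
Paint can: 6.7 × 10 = 67 N down at 1.6 m → arm 2.8 m, τ = 67 × 2.8 = 187.6 N·m counterclockwise.
Load: 8.1 × 10 = 81 N down at 2.9 m → arm 1.5 m, τ = 81 × 1.5 = 121.5 N·m counterclockwise.
Sack of grain: 15 × 10 = 150 N down at 5.6 m → arm 1.2 m, τ = 150 × 1.2 = 180 N·m clockwise.
Net load moment about support B = 123.1 N·m counterclockwise.
Reaction R at support A is upward at 0 m, arm 4.4 m → moment R × 4.4 clockwise.
Στ = 0 ⇒ R × 4.4 = 123.1 ⇒ R = 28 N.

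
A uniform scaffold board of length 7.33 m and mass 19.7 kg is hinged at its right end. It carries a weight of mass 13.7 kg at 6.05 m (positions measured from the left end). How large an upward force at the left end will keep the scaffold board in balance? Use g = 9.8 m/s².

About the right end:
Beam weight: 19.7 × 9.8 = 193.1 N down at 3.665 m → arm 3.665 m, τ = 193.1 × 3.665 = 707.7 N·m counterclockwise.
Weight: 13.7 × 9.8 = 134.3 N down at 6.05 m → arm 1.28 m, τ = 134.3 × 1.28 = 171.9 N·m counterclockwise.
Net moment of the loads = 879.6 N·m counterclockwise.
The upward force F acts at the left end, arm 7.33 m, giving F × 7.33 clockwise.
Balancing moments: F × 7.33 = 879.6, giving F = 879.6 / 7.33 = 120 N.

F ≈ 120 N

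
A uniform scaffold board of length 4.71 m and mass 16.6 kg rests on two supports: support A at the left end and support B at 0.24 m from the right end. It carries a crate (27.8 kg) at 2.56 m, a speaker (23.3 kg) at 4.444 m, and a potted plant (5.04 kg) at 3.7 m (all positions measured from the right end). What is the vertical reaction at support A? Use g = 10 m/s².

Choose support B as the axis so its reaction then has zero moment arm.
Beam weight: 16.6 × 10 = 166 N down at 2.355 m → arm 2.115 m, τ = 166 × 2.115 = 351.1 N·m counterclockwise.
Crate: 27.8 × 10 = 278 N down at 2.56 m → arm 2.32 m, τ = 278 × 2.32 = 645 N·m counterclockwise.
Speaker: 23.3 × 10 = 233 N down at 4.444 m → arm 4.204 m, τ = 233 × 4.204 = 979.5 N·m counterclockwise.
Potted plant: 5.04 × 10 = 50.4 N down at 3.7 m → arm 3.46 m, τ = 50.4 × 3.46 = 174.4 N·m counterclockwise.
Net load moment about support B = 2150 N·m counterclockwise.
Reaction R at support A is upward at 4.71 m, arm 4.47 m → moment R × 4.47 clockwise.
Setting net torque to zero: R × 4.47 = 2150 → R = 481 N.

R_A ≈ 481 N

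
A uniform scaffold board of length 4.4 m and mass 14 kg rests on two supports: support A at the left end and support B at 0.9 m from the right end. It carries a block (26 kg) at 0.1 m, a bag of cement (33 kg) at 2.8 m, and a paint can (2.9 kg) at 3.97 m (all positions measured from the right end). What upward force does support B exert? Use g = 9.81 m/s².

Take moments about support A.
Beam weight: 14 × 9.81 = 137.3 N down at 2.2 m → arm 2.2 m, τ = 137.3 × 2.2 = 302.1 N·m clockwise.
Block: 26 × 9.81 = 255.1 N down at 0.1 m → arm 4.3 m, τ = 255.1 × 4.3 = 1097 N·m clockwise.
Bag of cement: 33 × 9.81 = 323.7 N down at 2.8 m → arm 1.6 m, τ = 323.7 × 1.6 = 517.9 N·m clockwise.
Paint can: 2.9 × 9.81 = 28.45 N down at 3.97 m → arm 0.43 m, τ = 28.45 × 0.43 = 12.23 N·m clockwise.
Net load moment about support A = 1929 N·m clockwise.
Reaction R at support B is upward at 0.9 m, arm 3.5 m → moment R × 3.5 counterclockwise.
For rotational equilibrium, R × 3.5 = 1929, so R = 551 N.

R_B ≈ 551 N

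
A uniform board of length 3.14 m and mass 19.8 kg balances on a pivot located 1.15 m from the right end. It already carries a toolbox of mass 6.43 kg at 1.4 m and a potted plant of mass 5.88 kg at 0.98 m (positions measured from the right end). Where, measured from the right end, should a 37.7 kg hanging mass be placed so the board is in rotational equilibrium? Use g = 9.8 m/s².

x ≈ 0.913 m from the right end

Sum moments about the pivot (at 1.15 m from the right end) (the support reaction has zero arm there).
Beam weight: 19.8 × 9.8 = 194 N down at 1.57 m → arm 0.42 m, τ = 194 × 0.42 = 81.48 N·m counterclockwise.
Toolbox: 6.43 × 9.8 = 63.01 N down at 1.4 m → arm 0.25 m, τ = 63.01 × 0.25 = 15.75 N·m counterclockwise.
Potted plant: 5.88 × 9.8 = 57.62 N down at 0.98 m → arm 0.17 m, τ = 57.62 × 0.17 = 9.795 N·m clockwise.
Net moment of existing loads = 87.44 N·m counterclockwise.
The hanging mass weighs 37.7 × 9.8 = 369.5 N and must supply an equal clockwise moment, so its lever arm about the pivot is 87.44 / 369.5 = 0.237 m.
That puts it at 1.15 − 0.237 = 0.913 m from the right end.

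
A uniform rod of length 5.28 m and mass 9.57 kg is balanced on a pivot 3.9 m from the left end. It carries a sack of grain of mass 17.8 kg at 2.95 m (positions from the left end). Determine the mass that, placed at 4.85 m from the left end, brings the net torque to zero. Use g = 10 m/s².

Take moments about the pivot (at 3.9 m from the left end).
Beam weight: 9.57 × 10 = 95.7 N down at 2.64 m → arm 1.26 m, τ = 95.7 × 1.26 = 120.6 N·m counterclockwise.
Sack of grain: 17.8 × 10 = 178 N down at 2.95 m → arm 0.95 m, τ = 178 × 0.95 = 169.1 N·m counterclockwise.
Net moment of known loads = 289.7 N·m counterclockwise.
An unknown mass m at 4.85 m has arm 0.95 m; its moment is m·g·0.95 clockwise.
For rotational equilibrium, m × 10 × 0.95 = 289.7, so m = 289.7 / (10 × 0.95) = 30.5 kg.

m ≈ 30.5 kg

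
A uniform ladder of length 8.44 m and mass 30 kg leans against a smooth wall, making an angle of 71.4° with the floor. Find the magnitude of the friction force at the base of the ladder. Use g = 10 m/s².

Take moments about the foot of the ladder.
Ladder weight 30×10 = 300 N acts at 4.22 m along the ladder; its horizontal arm is 4.22·cos71.4° = 1.346 m → τ = 403.8 N·m clockwise.
Wall normal N acts horizontally at the top; its moment arm is the height L sinθ = 8.44·sin71.4° = 7.999 m, counterclockwise.
Balancing moments: N × 7.999 = 403.8, giving N = 50.5 N.
ΣFx = 0: friction at the foot balances the wall's push, so f = N_wall = 50.5 N.

f ≈ 50.5 N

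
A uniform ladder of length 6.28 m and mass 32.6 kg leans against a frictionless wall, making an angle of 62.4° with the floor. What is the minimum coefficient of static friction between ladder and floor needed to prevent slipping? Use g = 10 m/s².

About the foot of the ladder:
Ladder weight 32.6×10 = 326 N acts at 3.14 m along the ladder; its horizontal arm is 3.14·cos62.4° = 1.455 m → τ = 474.3 N·m clockwise.
Wall normal N acts horizontally at the top; its moment arm is the height L sinθ = 6.28·sin62.4° = 5.565 m, counterclockwise.
Στ = 0 ⇒ N × 5.565 = 474.3 ⇒ N = 85.23 N.
ΣFx = 0 ⇒ f = N_wall = 85.23 N. ΣFy = 0 ⇒ N_floor = 326 N.
μ_min = f / N_floor = 85.23 / 326 = 0.261.

μ_min ≈ 0.261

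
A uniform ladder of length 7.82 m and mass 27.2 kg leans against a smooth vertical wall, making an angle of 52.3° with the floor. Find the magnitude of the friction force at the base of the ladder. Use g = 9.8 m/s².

f ≈ 103 N

Choose the foot of the ladder as the axis so the floor normal and friction both act there and drop out.
Ladder weight 27.2×9.8 = 266.6 N acts at 3.91 m along the ladder; its horizontal arm is 3.91·cos52.3° = 2.391 m → τ = 637.4 N·m clockwise.
Wall normal N acts horizontally at the top; its moment arm is the height L sinθ = 7.82·sin52.3° = 6.187 m, counterclockwise.
For rotational equilibrium, N × 6.187 = 637.4, so N = 103 N.
ΣFx = 0: friction at the foot balances the wall's push, so f = N_wall = 103 N.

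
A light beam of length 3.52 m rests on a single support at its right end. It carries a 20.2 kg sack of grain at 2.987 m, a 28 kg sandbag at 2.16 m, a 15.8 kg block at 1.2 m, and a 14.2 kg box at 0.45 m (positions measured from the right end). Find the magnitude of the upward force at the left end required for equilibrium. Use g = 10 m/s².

F ≈ 415 N

Taking torques about the right end:
Sack of grain: 20.2 × 10 = 202 N down at 2.987 m → arm 2.987 m, τ = 202 × 2.987 = 603.4 N·m counterclockwise.
Sandbag: 28 × 10 = 280 N down at 2.16 m → arm 2.16 m, τ = 280 × 2.16 = 604.8 N·m counterclockwise.
Block: 15.8 × 10 = 158 N down at 1.2 m → arm 1.2 m, τ = 158 × 1.2 = 189.6 N·m counterclockwise.
Box: 14.2 × 10 = 142 N down at 0.45 m → arm 0.45 m, τ = 142 × 0.45 = 63.9 N·m counterclockwise.
Net moment of the loads = 1462 N·m counterclockwise.
The upward force F acts at the left end, arm 3.52 m, giving F × 3.52 clockwise.
Setting net torque to zero: F × 3.52 = 1462 → F = 1462 / 3.52 = 415 N.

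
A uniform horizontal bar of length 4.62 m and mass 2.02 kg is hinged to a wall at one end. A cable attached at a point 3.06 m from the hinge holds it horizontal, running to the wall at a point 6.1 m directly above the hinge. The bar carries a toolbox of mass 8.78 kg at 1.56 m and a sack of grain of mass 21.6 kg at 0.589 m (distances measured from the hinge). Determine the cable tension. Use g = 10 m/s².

T ≈ 114 N

Sum moments about the hinge (the unknown hinge reaction has zero arm there).
Beam weight: 2.02 × 10 = 20.2 N down at 2.31 m → arm 2.31 m, τ = 20.2 × 2.31 = 46.66 N·m clockwise.
Toolbox: 8.78 × 10 = 87.8 N down at 1.56 m → arm 1.56 m, τ = 87.8 × 1.56 = 137 N·m clockwise.
Sack of grain: 21.6 × 10 = 216 N down at 0.589 m → arm 0.589 m, τ = 216 × 0.589 = 127.2 N·m clockwise.
Total clockwise load moment = 310.9 N·m.
The cable tension T acts at 3.06 m; only its component perpendicular to the bar, T sinθ, produces torque. sinθ = h/√(h²+d²) = 6.1/√(6.1²+3.06²) = 0.8938.
Στ = 0 ⇒ T × 3.06 × 0.8938 = 310.9 ⇒ T = 310.9 / 2.735 = 114 N.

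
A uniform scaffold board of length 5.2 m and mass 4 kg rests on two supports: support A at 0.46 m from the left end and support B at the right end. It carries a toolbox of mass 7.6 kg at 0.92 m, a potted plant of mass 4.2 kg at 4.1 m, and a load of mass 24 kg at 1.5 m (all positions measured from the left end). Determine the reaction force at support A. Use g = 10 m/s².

R_A ≈ 288 N

Take moments about support B.
Beam weight: 4 × 10 = 40 N down at 2.6 m → arm 2.6 m, τ = 40 × 2.6 = 104 N·m counterclockwise.
Toolbox: 7.6 × 10 = 76 N down at 0.92 m → arm 4.28 m, τ = 76 × 4.28 = 325.3 N·m counterclockwise.
Potted plant: 4.2 × 10 = 42 N down at 4.1 m → arm 1.1 m, τ = 42 × 1.1 = 46.2 N·m counterclockwise.
Load: 24 × 10 = 240 N down at 1.5 m → arm 3.7 m, τ = 240 × 3.7 = 888 N·m counterclockwise.
Net load moment about support B = 1364 N·m counterclockwise.
Reaction R at support A is upward at 0.46 m, arm 4.74 m → moment R × 4.74 clockwise.
For rotational equilibrium, R × 4.74 = 1364, so R = 288 N.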